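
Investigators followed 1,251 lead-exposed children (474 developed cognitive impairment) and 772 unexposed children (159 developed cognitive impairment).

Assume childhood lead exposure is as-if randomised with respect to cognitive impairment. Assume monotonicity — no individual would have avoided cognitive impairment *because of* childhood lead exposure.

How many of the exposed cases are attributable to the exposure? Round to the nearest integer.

about 216 cases

p₁ = P(outcome | exposed) = 474/1251 = 0.3789
p₀ = P(outcome | unexposed) = 159/772 = 0.20596
PN = (p₁ − p₀)/p₁ = (0.3789 − 0.20596) / 0.3789 ≈ 0.45643.
Attributable cases ≈ PN × (exposed cases) = 0.45643 × 474 ≈ 216.35.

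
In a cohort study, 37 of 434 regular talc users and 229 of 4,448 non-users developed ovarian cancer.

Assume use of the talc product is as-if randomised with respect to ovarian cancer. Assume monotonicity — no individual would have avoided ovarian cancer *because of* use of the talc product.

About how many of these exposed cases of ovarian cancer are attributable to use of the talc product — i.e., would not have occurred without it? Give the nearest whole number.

p₁ = P(outcome | exposed) = 37/434 = 0.085253
p₀ = P(outcome | unexposed) = 229/4448 = 0.051484
PN = (p₁ − p₀)/p₁ = (0.085253 − 0.051484) / 0.085253 ≈ 0.39611.
Attributable cases ≈ PN × (exposed cases) = 0.39611 × 37 ≈ 14.66.

about 15 cases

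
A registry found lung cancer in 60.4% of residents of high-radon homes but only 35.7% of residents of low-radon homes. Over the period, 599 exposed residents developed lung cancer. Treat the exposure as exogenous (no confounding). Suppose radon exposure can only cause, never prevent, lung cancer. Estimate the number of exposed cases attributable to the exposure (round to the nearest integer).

about 245 cases

p₁ = 0.604, p₀ = 0.357.
PN = (p₁ − p₀)/p₁ = (0.604 − 0.357) / 0.604 ≈ 0.40894.
Attributable cases ≈ PN × (exposed cases) = 0.40894 × 599 ≈ 244.96.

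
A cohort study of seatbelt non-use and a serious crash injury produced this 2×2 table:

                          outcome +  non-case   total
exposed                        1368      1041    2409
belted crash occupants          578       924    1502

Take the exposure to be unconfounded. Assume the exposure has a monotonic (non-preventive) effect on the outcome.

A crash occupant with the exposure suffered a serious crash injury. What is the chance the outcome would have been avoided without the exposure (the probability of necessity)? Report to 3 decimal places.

p₁ = P(outcome | exposed) = 1368/2409 = 0.56787
p₀ = P(outcome | unexposed) = 578/1502 = 0.38482
Under exogeneity and monotonicity, PN = (p₁ − p₀)/p₁.
PN = (0.56787 − 0.38482) / 0.56787 ≈ 0.3223

PN ≈ 0.322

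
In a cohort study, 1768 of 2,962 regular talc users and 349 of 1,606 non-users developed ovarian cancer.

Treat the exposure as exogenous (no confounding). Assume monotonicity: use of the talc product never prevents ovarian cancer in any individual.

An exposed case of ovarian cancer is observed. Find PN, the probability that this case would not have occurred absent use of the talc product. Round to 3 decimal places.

PN ≈ 0.636

p₁ = P(outcome | exposed) = 1768/2962 = 0.59689
p₀ = P(outcome | unexposed) = 349/1606 = 0.21731
Under exogeneity and monotonicity, PN = (p₁ − p₀) / p₁.
PN = (0.59689 − 0.21731) / 0.59689 = 0.37958 / 0.59689 ≈ 0.6359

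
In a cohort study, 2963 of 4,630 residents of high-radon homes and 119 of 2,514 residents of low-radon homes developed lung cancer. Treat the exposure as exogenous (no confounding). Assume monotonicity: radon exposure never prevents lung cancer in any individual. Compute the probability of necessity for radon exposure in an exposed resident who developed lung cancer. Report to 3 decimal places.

PN ≈ 0.926

p₁ = P(outcome | exposed) = 2963/4630 = 0.63996
p₀ = P(outcome | unexposed) = 119/2514 = 0.047335
Under exogeneity and monotonicity, PN = (p₁ − p₀) / p₁.
PN = (0.63996 − 0.047335) / 0.63996 = 0.59262 / 0.63996 ≈ 0.9260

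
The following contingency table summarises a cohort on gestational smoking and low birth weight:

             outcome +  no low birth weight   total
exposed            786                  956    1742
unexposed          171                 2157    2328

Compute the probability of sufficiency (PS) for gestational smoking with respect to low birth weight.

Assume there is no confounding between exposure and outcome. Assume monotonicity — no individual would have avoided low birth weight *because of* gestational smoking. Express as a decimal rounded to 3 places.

p₁ = P(outcome | exposed) = 786/1742 = 0.45121
p₀ = P(outcome | unexposed) = 171/2328 = 0.073454
Under exogeneity and monotonicity, PS = (p₁ − p₀)/(1 − p₀).
PS = (0.45121 − 0.073454) / 0.92655 ≈ 0.4077

PS ≈ 0.408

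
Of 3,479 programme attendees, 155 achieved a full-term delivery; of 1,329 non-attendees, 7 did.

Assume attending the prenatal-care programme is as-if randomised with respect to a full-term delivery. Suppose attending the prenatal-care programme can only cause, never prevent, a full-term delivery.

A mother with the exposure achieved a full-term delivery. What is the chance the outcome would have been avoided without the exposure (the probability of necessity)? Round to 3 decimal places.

PN ≈ 0.882

p₁ = P(outcome | exposed) = 155/3479 = 0.044553
p₀ = P(outcome | unexposed) = 7/1329 = 0.0052671
Under exogeneity and monotonicity, PN = (p₁ − p₀) / p₁.
PN = (0.044553 − 0.0052671) / 0.044553 = 0.039286 / 0.044553 ≈ 0.8818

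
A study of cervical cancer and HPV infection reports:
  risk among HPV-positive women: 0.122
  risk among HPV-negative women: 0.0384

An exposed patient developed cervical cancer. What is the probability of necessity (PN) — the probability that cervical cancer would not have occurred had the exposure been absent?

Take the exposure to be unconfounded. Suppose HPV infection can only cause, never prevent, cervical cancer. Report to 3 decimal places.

PN ≈ 0.685

Let p₁ = 0.122, p₀ = 0.0384.
Under exogeneity and monotonicity, PN = (p₁ − p₀) / p₁.
PN = (0.122 − 0.0384) / 0.122 = 0.0836 / 0.122 ≈ 0.6852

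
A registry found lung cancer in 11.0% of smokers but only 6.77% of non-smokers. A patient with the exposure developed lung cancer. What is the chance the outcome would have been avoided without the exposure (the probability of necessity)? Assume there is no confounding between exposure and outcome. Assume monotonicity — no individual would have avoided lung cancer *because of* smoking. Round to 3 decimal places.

PN ≈ 0.385

p₁ = 0.11, p₀ = 0.0677.
Under exogeneity and monotonicity, PN = (p₁ − p₀) / p₁.
PN = (0.11 − 0.0677) / 0.11 = 0.0423 / 0.11 ≈ 0.3845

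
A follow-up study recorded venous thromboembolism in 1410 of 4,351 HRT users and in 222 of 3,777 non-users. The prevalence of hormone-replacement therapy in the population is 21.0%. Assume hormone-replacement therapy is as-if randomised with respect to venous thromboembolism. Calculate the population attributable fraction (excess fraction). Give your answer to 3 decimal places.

PAF ≈ 0.487

p₁ = P(outcome | exposed) = 1410/4351 = 0.32406
p₀ = P(outcome | unexposed) = 222/3777 = 0.058777
Overall risk P(Y=1) = π·p₁ + (1−π)·p₀ = 0.21×0.32406 + 0.79×0.058777 = 0.11449.
Under exogeneity, PAF = [P(Y=1) − p₀] / P(Y=1).
PAF = (0.11449 − 0.058777) / 0.11449 ≈ 0.4866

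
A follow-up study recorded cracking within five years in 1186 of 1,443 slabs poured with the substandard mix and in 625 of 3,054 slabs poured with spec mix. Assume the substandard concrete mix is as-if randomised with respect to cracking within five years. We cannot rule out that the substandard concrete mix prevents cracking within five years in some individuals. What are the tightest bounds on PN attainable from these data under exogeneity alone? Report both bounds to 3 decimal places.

0.751 ≤ PN ≤ 0.968

p₁ = P(outcome | exposed) = 1186/1443 = 0.8219
p₀ = P(outcome | unexposed) = 625/3054 = 0.20465
Under exogeneity alone the bounds on PN are max{0,(p₁−p₀)/p₁} ≤ PN ≤ min{1,(1−p₀)/p₁}.
  lower = (p₁ − p₀)/p₁ = 0.61725 / 0.8219 ≈ 0.7510
  upper = min{1, (1 − p₀)/p₁} = 0.79535 / 0.8219 ≈ 0.9677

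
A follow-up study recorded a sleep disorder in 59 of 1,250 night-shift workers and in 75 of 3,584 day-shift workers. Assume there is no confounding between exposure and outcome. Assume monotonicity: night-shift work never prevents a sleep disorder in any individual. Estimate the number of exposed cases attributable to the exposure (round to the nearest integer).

p₁ = P(outcome | exposed) = 59/1250 = 0.0472
p₀ = P(outcome | unexposed) = 75/3584 = 0.020926
PN = (p₁ − p₀)/p₁ = (0.0472 − 0.020926) / 0.0472 ≈ 0.55665.
Attributable cases ≈ PN × (exposed cases) = 0.55665 × 59 ≈ 32.84.

about 33 cases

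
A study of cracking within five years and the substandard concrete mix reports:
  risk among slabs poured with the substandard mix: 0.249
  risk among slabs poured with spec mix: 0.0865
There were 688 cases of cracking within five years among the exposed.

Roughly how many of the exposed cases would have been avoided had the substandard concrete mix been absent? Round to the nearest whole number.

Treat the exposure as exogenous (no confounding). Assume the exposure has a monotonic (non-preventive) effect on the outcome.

Let p₁ = 0.249, p₀ = 0.0865.
PN = (p₁ − p₀)/p₁ = (0.249 − 0.0865) / 0.249 ≈ 0.65261.
Attributable cases ≈ PN × (exposed cases) = 0.65261 × 688 ≈ 449.00.

about 449 cases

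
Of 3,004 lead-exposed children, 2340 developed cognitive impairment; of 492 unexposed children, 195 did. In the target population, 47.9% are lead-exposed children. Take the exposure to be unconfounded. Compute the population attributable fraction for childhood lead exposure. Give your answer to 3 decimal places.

PAF ≈ 0.316

p₁ = P(outcome | exposed) = 2340/3004 = 0.77896
p₀ = P(outcome | unexposed) = 195/492 = 0.39634
Overall risk P(Y=1) = π·p₁ + (1−π)·p₀ = 0.479×0.77896 + 0.521×0.39634 = 0.57962.
Under exogeneity, PAF = [P(Y=1) − p₀] / P(Y=1).
PAF = (0.57962 − 0.39634) / 0.57962 ≈ 0.3162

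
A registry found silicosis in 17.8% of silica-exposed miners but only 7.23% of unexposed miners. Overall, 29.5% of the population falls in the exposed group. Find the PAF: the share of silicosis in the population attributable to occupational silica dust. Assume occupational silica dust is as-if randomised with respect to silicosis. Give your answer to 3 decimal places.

PAF ≈ 0.301

p₁ = 0.178, p₀ = 0.0723.
Overall risk P(Y=1) = π·p₁ + (1−π)·p₀ = 0.295×0.178 + 0.705×0.0723 = 0.10348.
Under exogeneity, PAF = [P(Y=1) − p₀] / P(Y=1).
PAF = (0.10348 − 0.0723) / 0.10348 ≈ 0.3013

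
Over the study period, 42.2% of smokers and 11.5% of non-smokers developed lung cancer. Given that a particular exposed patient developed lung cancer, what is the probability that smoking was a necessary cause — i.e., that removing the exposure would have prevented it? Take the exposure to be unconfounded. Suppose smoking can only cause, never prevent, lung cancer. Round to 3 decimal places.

p₁ = 0.422, p₀ = 0.115.
Under exogeneity and monotonicity, PN = (p₁ − p₀) / p₁.
PN = (0.422 − 0.115) / 0.422 = 0.307 / 0.422 ≈ 0.7275

PN ≈ 0.727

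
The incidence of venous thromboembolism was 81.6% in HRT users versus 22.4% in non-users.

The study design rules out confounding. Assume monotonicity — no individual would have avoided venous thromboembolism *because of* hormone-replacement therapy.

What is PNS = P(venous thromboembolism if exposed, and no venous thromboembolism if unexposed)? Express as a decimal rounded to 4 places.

PNS ≈ 0.5920

p₁ = 0.816, p₀ = 0.224.
Under exogeneity and monotonicity, PNS = p₁ − p₀.
PNS = 0.816 − 0.224 = 0.592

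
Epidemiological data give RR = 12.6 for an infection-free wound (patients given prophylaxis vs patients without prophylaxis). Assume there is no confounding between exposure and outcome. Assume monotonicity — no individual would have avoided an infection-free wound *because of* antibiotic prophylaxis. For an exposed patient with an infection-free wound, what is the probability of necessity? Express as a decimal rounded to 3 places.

PN ≈ 0.921

Under exogeneity and monotonicity, PN = (RR − 1) / RR = 1 − 1/RR.
PN = (12.6 − 1) / 12.6 = 11.6 / 12.6 ≈ 0.9206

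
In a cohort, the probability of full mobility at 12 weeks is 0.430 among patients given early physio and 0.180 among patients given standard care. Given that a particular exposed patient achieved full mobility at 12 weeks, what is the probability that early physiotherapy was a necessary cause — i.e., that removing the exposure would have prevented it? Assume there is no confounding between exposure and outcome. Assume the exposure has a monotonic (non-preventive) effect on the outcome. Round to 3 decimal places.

Let p₁ = 0.43, p₀ = 0.18.
Under exogeneity and monotonicity, PN = (p₁ − p₀) / p₁.
PN = (0.43 − 0.18) / 0.43 = 0.25 / 0.43 ≈ 0.5814

PN ≈ 0.581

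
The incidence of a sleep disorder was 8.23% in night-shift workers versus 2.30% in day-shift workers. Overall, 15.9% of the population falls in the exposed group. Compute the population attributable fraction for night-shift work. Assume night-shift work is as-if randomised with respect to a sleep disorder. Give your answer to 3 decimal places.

PAF ≈ 0.291

p₁ = 0.0823, p₀ = 0.023.
Overall risk P(Y=1) = π·p₁ + (1−π)·p₀ = 0.159×0.0823 + 0.841×0.023 = 0.032429.
Under exogeneity, PAF = [P(Y=1) − p₀] / P(Y=1).
PAF = (0.032429 − 0.023) / 0.032429 ≈ 0.2908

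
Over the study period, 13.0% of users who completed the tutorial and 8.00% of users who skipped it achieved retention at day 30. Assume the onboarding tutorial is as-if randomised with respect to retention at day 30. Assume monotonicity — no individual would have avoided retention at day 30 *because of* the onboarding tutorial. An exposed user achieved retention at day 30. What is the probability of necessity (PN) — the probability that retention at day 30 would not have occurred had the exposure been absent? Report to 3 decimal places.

PN ≈ 0.385

p₁ = 0.13, p₀ = 0.08.
Under exogeneity and monotonicity, PN = (p₁ − p₀) / p₁.
PN = (0.13 − 0.08) / 0.13 = 0.05 / 0.13 ≈ 0.3846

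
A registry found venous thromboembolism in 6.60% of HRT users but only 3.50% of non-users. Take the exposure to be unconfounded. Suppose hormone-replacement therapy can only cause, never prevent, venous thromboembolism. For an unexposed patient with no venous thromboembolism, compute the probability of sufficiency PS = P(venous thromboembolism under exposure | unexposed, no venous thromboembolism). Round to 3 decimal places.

p₁ = 0.066, p₀ = 0.035.
Under exogeneity and monotonicity, PS = (p₁ − p₀) / (1 − p₀).
PS = (0.066 − 0.035) / (1 − 0.035) = 0.031 / 0.965 ≈ 0.0321

PS ≈ 0.032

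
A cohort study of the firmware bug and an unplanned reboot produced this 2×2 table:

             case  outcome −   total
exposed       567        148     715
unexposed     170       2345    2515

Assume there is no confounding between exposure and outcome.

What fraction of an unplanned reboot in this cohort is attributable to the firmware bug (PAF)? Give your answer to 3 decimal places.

PAF ≈ 0.704

p₁ = P(outcome | exposed) = 567/715 = 0.79301
p₀ = P(outcome | unexposed) = 170/2515 = 0.067594
Exposure prevalence π = 715/3230 = 0.22136; overall risk P(Y=1) = 0.22817.
Under exogeneity, PAF = [P(Y=1) − p₀]/P(Y=1).
PAF = (0.22817 − 0.067594) / 0.22817 ≈ 0.7038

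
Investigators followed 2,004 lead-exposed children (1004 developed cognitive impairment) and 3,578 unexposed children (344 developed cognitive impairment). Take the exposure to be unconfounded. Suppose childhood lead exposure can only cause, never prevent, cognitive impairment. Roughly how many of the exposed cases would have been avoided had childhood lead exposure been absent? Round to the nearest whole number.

about 811 cases

p₁ = P(outcome | exposed) = 1004/2004 = 0.501
p₀ = P(outcome | unexposed) = 344/3578 = 0.096143
PN = (p₁ − p₀)/p₁ = (0.501 − 0.096143) / 0.501 ≈ 0.80810.
Attributable cases ≈ PN × (exposed cases) = 0.80810 × 1004 ≈ 811.33.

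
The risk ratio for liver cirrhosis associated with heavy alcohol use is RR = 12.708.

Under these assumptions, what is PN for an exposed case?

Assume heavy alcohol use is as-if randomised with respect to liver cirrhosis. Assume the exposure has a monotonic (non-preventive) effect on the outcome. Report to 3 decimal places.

PN ≈ 0.921

Under exogeneity and monotonicity, PN = (RR − 1) / RR = 1 − 1/RR.
PN = (12.708 − 1) / 12.708 = 11.71 / 12.708 ≈ 0.9213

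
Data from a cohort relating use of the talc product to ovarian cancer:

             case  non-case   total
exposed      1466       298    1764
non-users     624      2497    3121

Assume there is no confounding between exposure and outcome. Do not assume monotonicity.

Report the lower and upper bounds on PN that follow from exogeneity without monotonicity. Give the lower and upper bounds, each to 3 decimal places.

0.759 ≤ PN ≤ 0.963

p₁ = P(outcome | exposed) = 1466/1764 = 0.83107
p₀ = P(outcome | unexposed) = 624/3121 = 0.19994
Under exogeneity alone the bounds on PN are max{0,(p₁−p₀)/p₁} ≤ PN ≤ min{1,(1−p₀)/p₁}.
  lower = (p₁ − p₀)/p₁ = 0.63113 / 0.83107 ≈ 0.7594
  upper = min{1, (1 − p₀)/p₁} = 0.80006 / 0.83107 ≈ 0.9627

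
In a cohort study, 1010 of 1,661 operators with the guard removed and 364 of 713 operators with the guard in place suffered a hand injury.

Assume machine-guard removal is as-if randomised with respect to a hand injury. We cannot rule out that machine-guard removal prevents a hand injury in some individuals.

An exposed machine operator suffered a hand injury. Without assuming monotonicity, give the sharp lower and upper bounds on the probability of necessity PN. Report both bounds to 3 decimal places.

0.160 ≤ PN ≤ 0.805

p₁ = P(outcome | exposed) = 1010/1661 = 0.60807
p₀ = P(outcome | unexposed) = 364/713 = 0.51052
Under exogeneity alone the bounds on PN are max{0,(p₁−p₀)/p₁} ≤ PN ≤ min{1,(1−p₀)/p₁}.
  lower = (p₁ − p₀)/p₁ = 0.097548 / 0.60807 ≈ 0.1604
  upper = min{1, (1 − p₀)/p₁} = 0.48948 / 0.60807 ≈ 0.8050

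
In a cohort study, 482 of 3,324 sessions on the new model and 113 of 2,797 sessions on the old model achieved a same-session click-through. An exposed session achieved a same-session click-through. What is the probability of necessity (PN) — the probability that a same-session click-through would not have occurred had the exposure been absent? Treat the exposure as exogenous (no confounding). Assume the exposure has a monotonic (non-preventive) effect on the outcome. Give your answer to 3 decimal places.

p₁ = P(outcome | exposed) = 482/3324 = 0.14501
p₀ = P(outcome | unexposed) = 113/2797 = 0.0404
Under exogeneity and monotonicity, PN = (p₁ − p₀) / p₁.
PN = (0.14501 − 0.0404) / 0.14501 = 0.10461 / 0.14501 ≈ 0.7214

PN ≈ 0.721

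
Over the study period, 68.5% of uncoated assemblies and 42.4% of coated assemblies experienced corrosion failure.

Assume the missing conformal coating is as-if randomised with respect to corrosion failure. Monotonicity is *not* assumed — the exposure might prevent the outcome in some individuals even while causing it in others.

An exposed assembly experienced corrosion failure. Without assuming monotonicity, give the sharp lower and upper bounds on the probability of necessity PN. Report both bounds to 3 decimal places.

0.381 ≤ PN ≤ 0.841

p₁ = 0.685, p₀ = 0.424.
Under exogeneity alone the bounds on PN are max{0,(p₁−p₀)/p₁} ≤ PN ≤ min{1,(1−p₀)/p₁}.
  lower = (p₁ − p₀)/p₁ = 0.261 / 0.685 ≈ 0.3810
  upper = min{1, (1 − p₀)/p₁} = 0.576 / 0.685 ≈ 0.8409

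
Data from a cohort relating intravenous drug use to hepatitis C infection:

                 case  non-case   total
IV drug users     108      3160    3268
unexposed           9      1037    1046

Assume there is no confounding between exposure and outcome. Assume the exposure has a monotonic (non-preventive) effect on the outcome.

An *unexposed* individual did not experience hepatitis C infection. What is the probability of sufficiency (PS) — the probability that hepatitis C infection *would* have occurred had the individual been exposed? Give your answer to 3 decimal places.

PS ≈ 0.025

p₁ = P(outcome | exposed) = 108/3268 = 0.033048
p₀ = P(outcome | unexposed) = 9/1046 = 0.0086042
Under exogeneity and monotonicity, PS = (p₁ − p₀) / (1 − p₀).
PS = (0.033048 − 0.0086042) / (1 − 0.0086042) = 0.024444 / 0.9914 ≈ 0.0247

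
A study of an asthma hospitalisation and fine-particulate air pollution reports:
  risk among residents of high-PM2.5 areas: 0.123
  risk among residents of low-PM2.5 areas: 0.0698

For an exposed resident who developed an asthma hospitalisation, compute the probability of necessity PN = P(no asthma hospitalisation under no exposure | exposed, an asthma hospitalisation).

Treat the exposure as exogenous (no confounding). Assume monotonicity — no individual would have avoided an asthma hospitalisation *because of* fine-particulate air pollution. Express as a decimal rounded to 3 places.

Let p₁ = 0.123, p₀ = 0.0698.
Under exogeneity and monotonicity, PN = (p₁ − p₀) / p₁.
PN = (0.123 − 0.0698) / 0.123 = 0.0532 / 0.123 ≈ 0.4325

PN ≈ 0.433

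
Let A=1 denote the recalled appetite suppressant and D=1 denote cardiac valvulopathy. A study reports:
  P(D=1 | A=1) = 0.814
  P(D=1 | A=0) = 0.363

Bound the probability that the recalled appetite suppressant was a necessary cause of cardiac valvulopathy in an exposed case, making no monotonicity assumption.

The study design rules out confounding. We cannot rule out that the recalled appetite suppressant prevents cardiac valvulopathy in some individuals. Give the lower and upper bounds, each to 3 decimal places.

0.554 ≤ PN ≤ 0.783

Let p₁ = 0.814, p₀ = 0.363.
Under exogeneity alone the bounds on PN are max{0,(p₁−p₀)/p₁} ≤ PN ≤ min{1,(1−p₀)/p₁}.
  lower = (p₁ − p₀)/p₁ = 0.451 / 0.814 ≈ 0.5541
  upper = min{1, (1 − p₀)/p₁} = 0.637 / 0.814 ≈ 0.7826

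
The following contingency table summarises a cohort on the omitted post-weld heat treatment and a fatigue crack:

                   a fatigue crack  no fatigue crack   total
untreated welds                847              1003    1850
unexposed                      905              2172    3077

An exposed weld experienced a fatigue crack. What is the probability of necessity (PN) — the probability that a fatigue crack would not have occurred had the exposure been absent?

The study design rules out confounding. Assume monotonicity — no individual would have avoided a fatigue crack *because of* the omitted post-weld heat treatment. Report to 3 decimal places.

p₁ = P(outcome | exposed) = 847/1850 = 0.45784
p₀ = P(outcome | unexposed) = 905/3077 = 0.29412
Under exogeneity and monotonicity, PN = (p₁ − p₀)/p₁.
PN = (0.45784 − 0.29412) / 0.45784 ≈ 0.3576

PN ≈ 0.358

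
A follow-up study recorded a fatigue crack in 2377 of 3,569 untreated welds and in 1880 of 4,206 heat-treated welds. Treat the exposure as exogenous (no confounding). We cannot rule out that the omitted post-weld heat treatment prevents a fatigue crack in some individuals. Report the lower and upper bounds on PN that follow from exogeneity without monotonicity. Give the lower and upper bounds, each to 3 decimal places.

p₁ = P(outcome | exposed) = 2377/3569 = 0.66601
p₀ = P(outcome | unexposed) = 1880/4206 = 0.44698
Under exogeneity alone the bounds on PN are max{0,(p₁−p₀)/p₁} ≤ PN ≤ min{1,(1−p₀)/p₁}.
  lower = (p₁ − p₀)/p₁ = 0.21903 / 0.66601 ≈ 0.3289
  upper = min{1, (1 − p₀)/p₁} = 0.55302 / 0.66601 ≈ 0.8303

0.329 ≤ PN ≤ 0.830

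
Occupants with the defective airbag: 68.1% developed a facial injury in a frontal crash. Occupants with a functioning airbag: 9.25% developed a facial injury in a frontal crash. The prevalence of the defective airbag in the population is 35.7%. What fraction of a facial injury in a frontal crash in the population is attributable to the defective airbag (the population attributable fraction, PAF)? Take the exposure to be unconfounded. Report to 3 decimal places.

PAF ≈ 0.694

p₁ = 0.681, p₀ = 0.0925.
Overall risk P(Y=1) = π·p₁ + (1−π)·p₀ = 0.357×0.681 + 0.643×0.0925 = 0.30259.
Under exogeneity, PAF = [P(Y=1) − p₀] / P(Y=1).
PAF = (0.30259 − 0.0925) / 0.30259 ≈ 0.6943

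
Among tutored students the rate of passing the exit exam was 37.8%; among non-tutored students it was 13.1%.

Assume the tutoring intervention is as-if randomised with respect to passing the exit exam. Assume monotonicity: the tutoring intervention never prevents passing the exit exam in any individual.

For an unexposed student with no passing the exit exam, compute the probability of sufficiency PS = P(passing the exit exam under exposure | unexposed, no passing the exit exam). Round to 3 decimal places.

PS ≈ 0.284

p₁ = 0.378, p₀ = 0.131.
Under exogeneity and monotonicity, PS = (p₁ − p₀) / (1 − p₀).
PS = (0.378 − 0.131) / (1 − 0.131) = 0.247 / 0.869 ≈ 0.2842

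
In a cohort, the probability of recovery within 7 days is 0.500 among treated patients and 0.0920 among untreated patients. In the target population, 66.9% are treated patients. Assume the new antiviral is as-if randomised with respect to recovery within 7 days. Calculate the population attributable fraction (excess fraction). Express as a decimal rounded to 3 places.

Let p₁ = 0.5, p₀ = 0.092.
Overall risk P(Y=1) = π·p₁ + (1−π)·p₀ = 0.669×0.5 + 0.331×0.092 = 0.36495.
Under exogeneity, PAF = [P(Y=1) − p₀] / P(Y=1).
PAF = (0.36495 − 0.092) / 0.36495 ≈ 0.7479

PAF ≈ 0.748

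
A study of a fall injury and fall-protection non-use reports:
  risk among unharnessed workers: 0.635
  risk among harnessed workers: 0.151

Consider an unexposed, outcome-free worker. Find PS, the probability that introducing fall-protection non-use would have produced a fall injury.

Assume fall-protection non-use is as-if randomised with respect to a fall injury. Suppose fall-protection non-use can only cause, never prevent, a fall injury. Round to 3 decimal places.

PS ≈ 0.570

Let p₁ = 0.635, p₀ = 0.151.
Under exogeneity and monotonicity, PS = (p₁ − p₀) / (1 − p₀).
PS = (0.635 − 0.151) / (1 − 0.151) = 0.484 / 0.849 ≈ 0.5701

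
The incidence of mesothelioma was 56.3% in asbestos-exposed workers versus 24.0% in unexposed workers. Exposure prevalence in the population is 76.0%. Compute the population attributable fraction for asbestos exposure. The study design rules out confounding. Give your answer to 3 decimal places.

PAF ≈ 0.506

p₁ = 0.563, p₀ = 0.24.
Overall risk P(Y=1) = π·p₁ + (1−π)·p₀ = 0.76×0.563 + 0.24×0.24 = 0.48548.
Under exogeneity, PAF = [P(Y=1) − p₀] / P(Y=1).
PAF = (0.48548 − 0.24) / 0.48548 ≈ 0.5056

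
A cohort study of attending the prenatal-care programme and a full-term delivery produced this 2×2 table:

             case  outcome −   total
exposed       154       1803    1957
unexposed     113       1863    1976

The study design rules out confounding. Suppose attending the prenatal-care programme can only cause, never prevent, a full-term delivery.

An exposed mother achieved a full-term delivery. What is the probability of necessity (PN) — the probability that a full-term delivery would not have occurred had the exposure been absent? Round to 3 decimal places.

PN ≈ 0.273

p₁ = P(outcome | exposed) = 154/1957 = 0.078692
p₀ = P(outcome | unexposed) = 113/1976 = 0.057186
Under exogeneity and monotonicity, PN = (p₁ − p₀)/p₁.
PN = (0.078692 − 0.057186) / 0.078692 ≈ 0.2733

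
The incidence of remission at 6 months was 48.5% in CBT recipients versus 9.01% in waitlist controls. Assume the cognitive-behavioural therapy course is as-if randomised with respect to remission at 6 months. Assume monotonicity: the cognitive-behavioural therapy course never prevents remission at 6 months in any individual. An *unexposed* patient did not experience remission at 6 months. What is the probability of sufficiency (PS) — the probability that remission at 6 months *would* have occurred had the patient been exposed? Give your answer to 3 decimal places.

PS ≈ 0.434

p₁ = 0.485, p₀ = 0.0901.
Under exogeneity and monotonicity, PS = (p₁ − p₀) / (1 − p₀).
PS = (0.485 − 0.0901) / (1 − 0.0901) = 0.3949 / 0.9099 ≈ 0.4340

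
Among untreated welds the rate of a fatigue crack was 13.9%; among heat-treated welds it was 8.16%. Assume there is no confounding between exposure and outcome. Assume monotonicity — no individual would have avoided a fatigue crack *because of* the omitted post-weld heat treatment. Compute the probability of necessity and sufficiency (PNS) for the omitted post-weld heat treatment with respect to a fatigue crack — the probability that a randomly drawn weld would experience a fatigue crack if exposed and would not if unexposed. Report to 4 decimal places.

PNS ≈ 0.0574

p₁ = 0.139, p₀ = 0.0816.
Under exogeneity and monotonicity, PNS = p₁ − p₀.
PNS = 0.139 − 0.0816 = 0.0574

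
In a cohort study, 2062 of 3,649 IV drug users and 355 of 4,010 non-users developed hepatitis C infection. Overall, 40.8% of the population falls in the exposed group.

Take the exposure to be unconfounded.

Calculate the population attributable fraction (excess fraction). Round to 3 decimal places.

PAF ≈ 0.687

p₁ = P(outcome | exposed) = 2062/3649 = 0.56509
p₀ = P(outcome | unexposed) = 355/4010 = 0.088529
Overall risk P(Y=1) = π·p₁ + (1−π)·p₀ = 0.408×0.56509 + 0.592×0.088529 = 0.28296.
Under exogeneity, PAF = [P(Y=1) − p₀] / P(Y=1).
PAF = (0.28296 − 0.088529) / 0.28296 ≈ 0.6871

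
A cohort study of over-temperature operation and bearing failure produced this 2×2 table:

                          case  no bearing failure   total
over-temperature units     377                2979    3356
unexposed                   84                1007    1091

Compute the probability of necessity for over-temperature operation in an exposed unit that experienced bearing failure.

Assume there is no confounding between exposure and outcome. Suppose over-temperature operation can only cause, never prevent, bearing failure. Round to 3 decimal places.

p₁ = P(outcome | exposed) = 377/3356 = 0.11234
p₀ = P(outcome | unexposed) = 84/1091 = 0.076994
Under exogeneity and monotonicity, PN = (p₁ − p₀)/p₁.
PN = (0.11234 − 0.076994) / 0.11234 ≈ 0.3146

PN ≈ 0.315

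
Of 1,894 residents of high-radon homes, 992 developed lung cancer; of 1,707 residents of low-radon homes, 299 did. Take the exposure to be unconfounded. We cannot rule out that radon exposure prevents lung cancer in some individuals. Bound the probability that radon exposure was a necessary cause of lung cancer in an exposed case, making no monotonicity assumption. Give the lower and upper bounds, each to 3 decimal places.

0.666 ≤ PN ≤ 1.000

p₁ = P(outcome | exposed) = 992/1894 = 0.52376
p₀ = P(outcome | unexposed) = 299/1707 = 0.17516
Under exogeneity alone the bounds on PN are max{0,(p₁−p₀)/p₁} ≤ PN ≤ min{1,(1−p₀)/p₁}.
  lower = (p₁ − p₀)/p₁ = 0.3486 / 0.52376 ≈ 0.6656
  upper = min{1, (1 − p₀)/p₁} = 0.82484 / 0.52376 ≈ 1.5748 → capped at 1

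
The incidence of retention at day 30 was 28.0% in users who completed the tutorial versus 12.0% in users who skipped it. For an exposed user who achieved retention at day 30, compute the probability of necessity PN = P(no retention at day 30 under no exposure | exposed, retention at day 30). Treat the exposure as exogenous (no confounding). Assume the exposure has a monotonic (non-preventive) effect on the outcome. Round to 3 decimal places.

PN ≈ 0.571

p₁ = 0.28, p₀ = 0.12.
Under exogeneity and monotonicity, PN = (p₁ − p₀) / p₁.
PN = (0.28 − 0.12) / 0.28 = 0.16 / 0.28 ≈ 0.5714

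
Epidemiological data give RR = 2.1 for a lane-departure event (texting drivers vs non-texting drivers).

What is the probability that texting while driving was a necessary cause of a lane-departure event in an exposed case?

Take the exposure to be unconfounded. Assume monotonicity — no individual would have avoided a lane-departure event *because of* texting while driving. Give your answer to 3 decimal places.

Under exogeneity and monotonicity, PN = (RR − 1) / RR = 1 − 1/RR.
PN = (2.1 − 1) / 2.1 = 1.1 / 2.1 ≈ 0.5238

PN ≈ 0.524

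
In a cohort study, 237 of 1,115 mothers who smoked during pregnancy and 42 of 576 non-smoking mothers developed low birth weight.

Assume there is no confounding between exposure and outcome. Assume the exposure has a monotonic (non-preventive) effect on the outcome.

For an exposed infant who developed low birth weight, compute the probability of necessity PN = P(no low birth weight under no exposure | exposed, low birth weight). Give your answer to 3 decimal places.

PN ≈ 0.657

p₁ = P(outcome | exposed) = 237/1115 = 0.21256
p₀ = P(outcome | unexposed) = 42/576 = 0.072917
Under exogeneity and monotonicity, PN = (p₁ − p₀) / p₁.
PN = (0.21256 − 0.072917) / 0.21256 = 0.13964 / 0.21256 ≈ 0.6570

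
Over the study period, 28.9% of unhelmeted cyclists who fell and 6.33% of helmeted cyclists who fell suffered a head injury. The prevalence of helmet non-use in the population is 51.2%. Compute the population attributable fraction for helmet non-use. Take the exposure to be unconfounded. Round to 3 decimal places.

p₁ = 0.289, p₀ = 0.0633.
Overall risk P(Y=1) = π·p₁ + (1−π)·p₀ = 0.512×0.289 + 0.488×0.0633 = 0.17886.
Under exogeneity, PAF = [P(Y=1) − p₀] / P(Y=1).
PAF = (0.17886 − 0.0633) / 0.17886 ≈ 0.6461

PAF ≈ 0.646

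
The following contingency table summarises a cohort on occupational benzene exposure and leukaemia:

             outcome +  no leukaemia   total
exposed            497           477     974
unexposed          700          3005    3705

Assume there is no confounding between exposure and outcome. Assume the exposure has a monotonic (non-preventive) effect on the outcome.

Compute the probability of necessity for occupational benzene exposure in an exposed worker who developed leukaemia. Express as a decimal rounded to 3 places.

p₁ = P(outcome | exposed) = 497/974 = 0.51027
p₀ = P(outcome | unexposed) = 700/3705 = 0.18893
Under exogeneity and monotonicity, PN = (p₁ − p₀) / p₁.
PN = (0.51027 − 0.18893) / 0.51027 = 0.32133 / 0.51027 ≈ 0.6297

PN ≈ 0.630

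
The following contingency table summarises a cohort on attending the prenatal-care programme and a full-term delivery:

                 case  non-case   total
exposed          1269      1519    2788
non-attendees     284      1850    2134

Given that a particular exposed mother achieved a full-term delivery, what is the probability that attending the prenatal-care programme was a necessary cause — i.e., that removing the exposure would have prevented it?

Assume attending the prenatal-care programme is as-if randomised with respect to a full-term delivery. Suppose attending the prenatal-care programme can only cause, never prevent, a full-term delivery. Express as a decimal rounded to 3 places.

p₁ = P(outcome | exposed) = 1269/2788 = 0.45516
p₀ = P(outcome | unexposed) = 284/2134 = 0.13308
Under exogeneity and monotonicity, PN = (p₁ − p₀) / p₁.
PN = (0.45516 − 0.13308) / 0.45516 = 0.32208 / 0.45516 ≈ 0.7076

PN ≈ 0.708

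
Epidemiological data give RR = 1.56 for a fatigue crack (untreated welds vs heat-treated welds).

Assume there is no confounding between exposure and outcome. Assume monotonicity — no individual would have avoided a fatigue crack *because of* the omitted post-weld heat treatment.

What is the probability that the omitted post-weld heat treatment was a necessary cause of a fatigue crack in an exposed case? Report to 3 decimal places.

PN ≈ 0.359

Under exogeneity and monotonicity, PN = (RR − 1) / RR = 1 − 1/RR.
PN = (1.56 − 1) / 1.56 = 0.56 / 1.56 ≈ 0.3590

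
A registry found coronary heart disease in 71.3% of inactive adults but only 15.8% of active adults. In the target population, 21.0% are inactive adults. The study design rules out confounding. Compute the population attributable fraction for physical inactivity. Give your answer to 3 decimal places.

PAF ≈ 0.425

p₁ = 0.713, p₀ = 0.158.
Overall risk P(Y=1) = π·p₁ + (1−π)·p₀ = 0.21×0.713 + 0.79×0.158 = 0.27455.
Under exogeneity, PAF = [P(Y=1) − p₀] / P(Y=1).
PAF = (0.27455 − 0.158) / 0.27455 ≈ 0.4245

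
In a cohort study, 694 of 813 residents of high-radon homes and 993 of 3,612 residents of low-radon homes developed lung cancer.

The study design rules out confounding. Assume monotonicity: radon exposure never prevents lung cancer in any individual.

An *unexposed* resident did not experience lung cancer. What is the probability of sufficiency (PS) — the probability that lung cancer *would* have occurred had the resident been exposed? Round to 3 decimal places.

PS ≈ 0.798

p₁ = P(outcome | exposed) = 694/813 = 0.85363
p₀ = P(outcome | unexposed) = 993/3612 = 0.27492
Under exogeneity and monotonicity, PS = (p₁ − p₀) / (1 − p₀).
PS = (0.85363 − 0.27492) / (1 − 0.27492) = 0.57871 / 0.72508 ≈ 0.7981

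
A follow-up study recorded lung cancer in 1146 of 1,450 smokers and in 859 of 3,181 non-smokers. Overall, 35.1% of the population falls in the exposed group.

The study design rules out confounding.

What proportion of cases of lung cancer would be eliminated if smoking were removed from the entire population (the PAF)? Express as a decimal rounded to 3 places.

p₁ = P(outcome | exposed) = 1146/1450 = 0.79034
p₀ = P(outcome | unexposed) = 859/3181 = 0.27004
Overall risk P(Y=1) = π·p₁ + (1−π)·p₀ = 0.351×0.79034 + 0.649×0.27004 = 0.45267.
Under exogeneity, PAF = [P(Y=1) − p₀] / P(Y=1).
PAF = (0.45267 − 0.27004) / 0.45267 ≈ 0.4034

PAF ≈ 0.403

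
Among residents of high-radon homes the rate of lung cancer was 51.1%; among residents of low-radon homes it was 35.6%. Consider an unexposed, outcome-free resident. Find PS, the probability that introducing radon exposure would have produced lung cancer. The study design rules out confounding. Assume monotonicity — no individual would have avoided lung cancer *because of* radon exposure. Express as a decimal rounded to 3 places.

PS ≈ 0.241

p₁ = 0.511, p₀ = 0.356.
Under exogeneity and monotonicity, PS = (p₁ − p₀) / (1 − p₀).
PS = (0.511 − 0.356) / (1 − 0.356) = 0.155 / 0.644 ≈ 0.2407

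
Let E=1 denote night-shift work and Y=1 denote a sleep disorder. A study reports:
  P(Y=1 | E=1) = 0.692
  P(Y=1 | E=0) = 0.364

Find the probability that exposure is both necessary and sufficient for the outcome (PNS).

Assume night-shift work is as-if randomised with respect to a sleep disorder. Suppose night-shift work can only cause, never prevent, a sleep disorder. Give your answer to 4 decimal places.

Let p₁ = 0.692, p₀ = 0.364.
Under exogeneity and monotonicity, PNS = p₁ − p₀.
PNS = 0.692 − 0.364 = 0.328

PNS ≈ 0.3280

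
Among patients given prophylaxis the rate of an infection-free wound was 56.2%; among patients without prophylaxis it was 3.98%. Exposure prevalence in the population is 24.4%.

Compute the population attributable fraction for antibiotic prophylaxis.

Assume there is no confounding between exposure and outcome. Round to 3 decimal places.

p₁ = 0.562, p₀ = 0.0398.
Overall risk P(Y=1) = π·p₁ + (1−π)·p₀ = 0.244×0.562 + 0.756×0.0398 = 0.16722.
Under exogeneity, PAF = [P(Y=1) − p₀] / P(Y=1).
PAF = (0.16722 − 0.0398) / 0.16722 ≈ 0.7620

PAF ≈ 0.762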